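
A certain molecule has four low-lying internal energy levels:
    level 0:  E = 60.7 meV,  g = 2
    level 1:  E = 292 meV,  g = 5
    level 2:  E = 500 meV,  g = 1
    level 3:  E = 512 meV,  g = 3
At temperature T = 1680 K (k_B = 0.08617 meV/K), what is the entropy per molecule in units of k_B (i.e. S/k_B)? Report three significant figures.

1.84

k_BT = 0.08617 × 1680 K = 144.77 meV.
Eᵢ/kT = 0.41929, 2.0170, 3.4538, 3.5366.
Z = Σ gᵢe^(−Eᵢ/kT) = 2·e^(−0.41929) + 5·e^(−2.0170) + 1·e^(−3.4538) + 3·e^(−3.5366) = 1.3150 + 0.66527 + 0.031625 + 0.087336 = 2.0992.
⟨E⟩ = Σ EᵢPᵢ = 159.40 meV.
S/k_B = ln Z + ⟨E⟩/kT = ln(2.0992) + 159.40/144.77 = 0.74156 + 1.1011 = 1.84.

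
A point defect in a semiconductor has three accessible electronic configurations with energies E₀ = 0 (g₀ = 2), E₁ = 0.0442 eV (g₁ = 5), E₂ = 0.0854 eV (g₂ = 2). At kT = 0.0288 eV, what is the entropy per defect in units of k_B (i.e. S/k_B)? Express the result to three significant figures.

Eᵢ/kT = 0, 1.5347, 2.9653.
Z = Σ gᵢe^(−Eᵢ/kT) = 2·e^(−0) + 5·e^(−1.5347) + 2·e^(−2.9653) = 2.0000 + 1.0776 + 0.10309 = 3.1807.
⟨E⟩ = Σ EᵢPᵢ = 0.017743 eV.
S/k_B = ln Z + ⟨E⟩/kT = ln(3.1807) + 0.017743/0.0288 = 1.1571 + 0.61608 = 1.77.

1.77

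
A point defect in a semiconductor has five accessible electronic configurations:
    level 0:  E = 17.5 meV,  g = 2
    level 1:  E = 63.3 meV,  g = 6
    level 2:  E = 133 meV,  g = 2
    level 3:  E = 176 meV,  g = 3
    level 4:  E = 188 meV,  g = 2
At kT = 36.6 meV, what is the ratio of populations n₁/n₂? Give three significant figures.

20.1

n₁/n₂ = (g₁/g₂) exp[−(E₁−E₂)/kT] = (6/2) × exp(−(-69.7 meV)/(36.6 meV)) = (6/2) × exp(1.9044) = 20.1.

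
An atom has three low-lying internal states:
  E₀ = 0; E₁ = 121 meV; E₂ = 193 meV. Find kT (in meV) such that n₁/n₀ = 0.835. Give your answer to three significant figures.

n₁/n₀ = exp[−(E₁−E₀)/kT] = 0.835.
⇒ (E₁−E₀)/kT = ln(1/0.835) = ln(1.1976) = 0.18032.
kT = 121 meV / 0.18032 = 671 meV.

671 meV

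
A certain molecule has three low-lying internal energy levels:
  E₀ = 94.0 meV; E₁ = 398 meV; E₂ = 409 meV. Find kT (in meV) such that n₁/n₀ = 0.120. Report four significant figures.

143.4 meV

n₁/n₀ = exp[−(E₁−E₀)/kT] = 0.120.
⇒ (E₁−E₀)/kT = ln(1/0.120) = ln(8.33333) = 2.12026.
kT = 304.0 meV / 2.12026 = 143.4 meV.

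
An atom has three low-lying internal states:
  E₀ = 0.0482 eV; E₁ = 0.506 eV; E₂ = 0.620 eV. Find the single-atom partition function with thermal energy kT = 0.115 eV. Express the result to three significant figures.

Eᵢ/kT = 0.41913, 4.4000, 5.3913.
Z = Σ e^(−Eᵢ/kT) = e^(−0.41913) + e^(−4.4000) + e^(−5.3913) = 0.65762 + 0.012277 + 0.0045560 = 0.67445.

Z = 0.674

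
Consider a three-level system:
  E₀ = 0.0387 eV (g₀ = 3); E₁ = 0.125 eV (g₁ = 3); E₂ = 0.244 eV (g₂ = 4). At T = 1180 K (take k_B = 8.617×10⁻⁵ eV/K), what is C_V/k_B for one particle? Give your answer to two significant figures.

0.44

k_BT = 8.617×10⁻⁵ × 1180 K = 0.1017 eV.
Eᵢ/kT = 0.3805, 1.229, 2.399.
Z = Σ gᵢe^(−Eᵢ/kT) = 3·e^(−0.3805) + 3·e^(−1.229) + 4·e^(−2.399) = 2.051 + 0.8778 + 0.3632 = 3.292.
⟨E⟩ = 0.08436 eV, ⟨E²⟩ = 0.01167 eV².
C_V/k_B = (⟨E²⟩ − ⟨E⟩²)/(kT)² = (0.01167 − 0.007117)/0.01034 = 0.44.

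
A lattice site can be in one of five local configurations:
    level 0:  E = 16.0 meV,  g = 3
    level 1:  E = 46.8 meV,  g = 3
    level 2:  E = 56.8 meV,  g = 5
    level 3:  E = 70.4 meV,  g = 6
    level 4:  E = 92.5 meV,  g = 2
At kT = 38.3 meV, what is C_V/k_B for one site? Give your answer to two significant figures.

Eᵢ/kT = 0.4178, 1.222, 1.483, 1.838, 2.415.
Z = Σ gᵢe^(−Eᵢ/kT) = 3·e^(−0.4178) + 3·e^(−1.222) + 5·e^(−1.483) + 6·e^(−1.838) + 2·e^(−2.415) = 1.975 + 0.8839 + 1.135 + 0.9548 + 0.1787 = 5.127.
⟨E⟩ = 43.14 meV, ⟨E²⟩ = 2412 meV².
C_V/k_B = (⟨E²⟩ − ⟨E⟩²)/(kT)² = (2412 − 1861)/1467 = 0.38.

0.38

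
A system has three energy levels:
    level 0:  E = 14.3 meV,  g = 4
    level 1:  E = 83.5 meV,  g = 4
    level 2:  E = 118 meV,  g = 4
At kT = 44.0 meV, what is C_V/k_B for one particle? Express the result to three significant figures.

Eᵢ/kT = 0.32500, 1.8977, 2.6818.
Z = Σ gᵢe^(−Eᵢ/kT) = 4·e^(−0.32500) + 4·e^(−1.8977) + 4·e^(−2.6818) = 2.8901 + 0.59965 + 0.27376 = 3.7635.
⟨E⟩ = 32.869 meV, ⟨E²⟩ = 2280.8 meV².
C_V/k_B = (⟨E²⟩ − ⟨E⟩²)/(kT)² = (2280.8 − 1080.4)/1936.0 = 0.620.

0.620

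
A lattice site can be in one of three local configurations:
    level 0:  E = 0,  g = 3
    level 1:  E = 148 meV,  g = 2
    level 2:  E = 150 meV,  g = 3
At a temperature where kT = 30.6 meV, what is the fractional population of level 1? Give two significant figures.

Eᵢ/kT = 0, 4.837, 4.902.
Z = Σ gᵢe^(−Eᵢ/kT) = 3·e^(−0) + 2·e^(−4.837) + 3·e^(−4.902) = 3.000 + 0.01586 + 0.02230 = 3.038.
P₁ = g₁ e^(−E₁/kT) / Z = 0.01586/3.038 = 0.0052.

0.0052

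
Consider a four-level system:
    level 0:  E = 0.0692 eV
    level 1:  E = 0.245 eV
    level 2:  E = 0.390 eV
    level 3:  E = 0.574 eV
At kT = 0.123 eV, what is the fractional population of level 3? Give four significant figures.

Eᵢ/kT = 0.562602, 1.99187, 3.17073, 4.66667.
Z = Σ e^(−Eᵢ/kT) = e^(−0.562602) + e^(−1.99187) + e^(−3.17073) + e^(−4.66667) = 0.569725 + 0.136440 + 0.0419729 + 0.00940353 = 0.757541.
P₃ = e^(−E₃/kT) / Z = 0.00940353/0.757541 = 0.01241.

0.01241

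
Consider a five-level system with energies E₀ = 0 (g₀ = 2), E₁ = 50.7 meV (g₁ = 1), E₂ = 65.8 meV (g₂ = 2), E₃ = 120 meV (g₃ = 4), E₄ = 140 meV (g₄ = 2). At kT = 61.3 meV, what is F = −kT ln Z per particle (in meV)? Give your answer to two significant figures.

Eᵢ/kT = 0, 0.8271, 1.073, 1.958, 2.284.
Z = Σ gᵢe^(−Eᵢ/kT) = 2·e^(−0) + 1·e^(−0.8271) + 2·e^(−1.073) + 4·e^(−1.958) + 2·e^(−2.284) = 2.000 + 0.4373 + 0.6840 + 0.5646 + 0.2038 = 3.890.
F = −kT ln Z = −61.3 × ln(3.890) = −61.3 × 1.358 = -83 meV.

-83 meV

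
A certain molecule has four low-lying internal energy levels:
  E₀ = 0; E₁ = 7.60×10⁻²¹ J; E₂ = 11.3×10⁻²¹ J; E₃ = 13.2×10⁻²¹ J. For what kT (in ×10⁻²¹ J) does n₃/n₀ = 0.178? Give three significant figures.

n₃/n₀ = exp[−(E₃−E₀)/kT] = 0.178.
⇒ (E₃−E₀)/kT = ln(1/0.178) = ln(5.6180) = 1.7260.
kT = 13.2 ×10⁻²¹ J / 1.7260 = 7.65 ×10⁻²¹ J.

7.65 ×10⁻²¹ J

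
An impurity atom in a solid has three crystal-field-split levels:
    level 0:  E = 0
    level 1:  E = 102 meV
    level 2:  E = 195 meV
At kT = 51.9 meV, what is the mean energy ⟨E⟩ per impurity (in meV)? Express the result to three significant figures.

16.2 meV

Eᵢ/kT = 0, 1.9653, 3.7572.
Z = Σ e^(−Eᵢ/kT) = e^(−0) + e^(−1.9653) + e^(−3.7572) = 1.0000 + 0.14011 + 0.023349 = 1.1635.
⟨E⟩ = Σ Eᵢ e^(−Eᵢ/kT) / Z = (0·1.0000 + 102·0.14011 + 195·0.023349) / 1.1635 = 16.2 meV.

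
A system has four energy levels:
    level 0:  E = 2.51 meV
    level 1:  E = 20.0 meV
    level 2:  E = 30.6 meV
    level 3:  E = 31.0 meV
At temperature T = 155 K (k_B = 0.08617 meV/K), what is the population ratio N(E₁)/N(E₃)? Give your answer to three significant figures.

2.28

k_BT = 0.08617 × 155 K = 13.356 meV.
n₁/n₃ = exp[−(E₁−E₃)/kT] = exp(−(-11.0 meV)/(13.356 meV)) = exp(0.82360) = 2.28.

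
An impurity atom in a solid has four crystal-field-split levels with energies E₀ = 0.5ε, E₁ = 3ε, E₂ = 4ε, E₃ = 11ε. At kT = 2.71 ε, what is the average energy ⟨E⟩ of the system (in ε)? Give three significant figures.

Eᵢ/kT = 0.18450, 1.1070, 1.4760, 4.0590.
Z = Σ e^(−Eᵢ/kT) = e^(−0.18450) + e^(−1.1070) + e^(−1.4760) + e^(−4.0590) = 0.83152 + 0.33055 + 0.22855 + 0.017266 = 1.4079.
⟨E⟩ = Σ Eᵢ e^(−Eᵢ/kT) / Z = (0.5·0.83152 + 3·0.33055 + 4·0.22855 + 11·0.017266) / 1.4079 = 1.78 ε.

1.78 ε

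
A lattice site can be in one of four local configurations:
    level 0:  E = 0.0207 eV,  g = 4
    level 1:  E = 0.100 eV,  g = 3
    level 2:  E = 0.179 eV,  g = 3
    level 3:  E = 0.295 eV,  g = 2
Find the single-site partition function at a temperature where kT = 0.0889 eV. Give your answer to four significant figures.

Eᵢ/kT = 0.232846, 1.12486, 2.01350, 3.31834.
Z = Σ gᵢe^(−Eᵢ/kT) = 4·e^(−0.232846) + 3·e^(−1.12486) + 3·e^(−2.01350) + 2·e^(−3.31834) = 3.16910 + 0.974094 + 0.400562 + 0.0724258 = 4.61618.

Z = 4.616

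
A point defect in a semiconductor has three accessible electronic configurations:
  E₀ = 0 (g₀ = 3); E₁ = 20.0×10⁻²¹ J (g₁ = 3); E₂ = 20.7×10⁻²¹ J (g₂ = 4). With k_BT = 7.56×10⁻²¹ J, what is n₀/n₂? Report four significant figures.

n₀/n₂ = (g₀/g₂) exp[−(E₀−E₂)/kT] = (3/4) × exp(−(-20.7 ×10⁻²¹ J)/(7.56 ×10⁻²¹ J)) = (3/4) × exp(2.73810) = 11.59.

11.59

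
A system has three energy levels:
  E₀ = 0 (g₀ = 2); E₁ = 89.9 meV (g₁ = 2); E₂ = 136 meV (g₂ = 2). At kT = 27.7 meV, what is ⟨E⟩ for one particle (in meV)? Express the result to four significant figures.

4.305 meV

Eᵢ/kT = 0, 3.24549, 4.90975.
Z = Σ gᵢe^(−Eᵢ/kT) = 2·e^(−0) + 2·e^(−3.24549) + 2·e^(−4.90975) = 2.00000 + 0.0778989 + 0.0147487 = 2.09265.
⟨E⟩ = Σ Eᵢ gᵢe^(−Eᵢ/kT) / Z = (0·2.00000 + 89.9·0.0778989 + 136·0.0147487) / 2.09265 = 4.305 meV.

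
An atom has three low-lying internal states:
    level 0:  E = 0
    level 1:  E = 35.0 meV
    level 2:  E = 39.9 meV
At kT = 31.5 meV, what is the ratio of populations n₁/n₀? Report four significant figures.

0.3292

n₁/n₀ = exp[−(E₁−E₀)/kT] = exp(−(35.0 meV)/(31.5 meV)) = exp(-1.11111) = 0.3292.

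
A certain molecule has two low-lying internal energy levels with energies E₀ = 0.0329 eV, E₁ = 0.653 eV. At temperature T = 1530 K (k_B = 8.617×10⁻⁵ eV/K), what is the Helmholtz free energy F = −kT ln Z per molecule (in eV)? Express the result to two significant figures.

k_BT = 8.617×10⁻⁵ × 1530 K = 0.1318 eV.
Eᵢ/kT = 0.2496, 4.954.
Z = Σ e^(−Eᵢ/kT) = e^(−0.2496) + e^(−4.954) = 0.7791 + 0.007055 = 0.7862.
F = −kT ln Z = −0.1318 × ln(0.7862) = −0.1318 × -0.2405 = 0.032 eV.

0.032 eV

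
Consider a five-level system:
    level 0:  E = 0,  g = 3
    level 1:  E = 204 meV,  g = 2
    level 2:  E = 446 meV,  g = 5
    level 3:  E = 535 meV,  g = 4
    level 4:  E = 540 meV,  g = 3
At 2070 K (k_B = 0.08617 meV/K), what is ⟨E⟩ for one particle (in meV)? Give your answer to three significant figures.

113 meV

k_BT = 0.08617 × 2070 K = 178.37 meV.
Eᵢ/kT = 0, 1.1437, 2.5004, 2.9994, 3.0274.
Z = Σ gᵢe^(−Eᵢ/kT) = 3·e^(−0) + 2·e^(−1.1437) + 5·e^(−2.5004) + 4·e^(−2.9994) + 3·e^(−3.0274) = 3.0000 + 0.63728 + 0.41026 + 0.19927 + 0.14532 = 4.3921.
⟨E⟩ = Σ Eᵢ gᵢe^(−Eᵢ/kT) / Z = (0·3.0000 + 204·0.63728 + 446·0.41026 + 535·0.19927 + 540·0.14532) / 4.3921 = 113 meV.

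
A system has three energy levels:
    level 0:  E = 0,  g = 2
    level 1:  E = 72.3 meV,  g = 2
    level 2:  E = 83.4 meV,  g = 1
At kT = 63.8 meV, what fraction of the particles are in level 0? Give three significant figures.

Eᵢ/kT = 0, 1.1332, 1.3072.
Z = Σ gᵢe^(−Eᵢ/kT) = 2·e^(−0) + 2·e^(−1.1332) + 1·e^(−1.3072) = 2.0000 + 0.64400 + 0.27058 = 2.9146.
P₀ = g₀ e^(−E₀/kT) / Z = 2.0000/2.9146 = 0.686.

0.686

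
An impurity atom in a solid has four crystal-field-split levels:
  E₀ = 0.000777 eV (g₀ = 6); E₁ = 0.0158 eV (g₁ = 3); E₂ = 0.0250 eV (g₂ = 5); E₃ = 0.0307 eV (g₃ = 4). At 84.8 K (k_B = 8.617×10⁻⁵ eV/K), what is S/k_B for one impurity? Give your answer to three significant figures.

2.14

k_BT = 8.617×10⁻⁵ × 84.8 K = 0.0073072 eV.
Eᵢ/kT = 0.10633, 2.1623, 3.4213, 4.2013.
Z = Σ gᵢe^(−Eᵢ/kT) = 6·e^(−0.10633) + 3·e^(−2.1623) + 5·e^(−3.4213) + 4·e^(−4.2013) = 5.3948 + 0.34518 + 0.16335 + 0.059904 = 5.9632.
⟨E⟩ = Σ EᵢPᵢ = 0.0026107 eV.
S/k_B = ln Z + ⟨E⟩/kT = ln(5.9632) + 0.0026107/0.0073072 = 1.7856 + 0.35728 = 2.14.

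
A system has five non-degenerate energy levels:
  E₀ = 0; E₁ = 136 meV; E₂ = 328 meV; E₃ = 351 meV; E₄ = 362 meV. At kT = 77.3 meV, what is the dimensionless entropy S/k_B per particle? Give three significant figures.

0.565

Eᵢ/kT = 0, 1.7594, 4.2432, 4.5408, 4.6831.
Z = Σ e^(−Eᵢ/kT) = e^(−0) + e^(−1.7594) + e^(−4.2432) + e^(−4.5408) + e^(−4.6831) = 1.0000 + 0.17215 + 0.014362 + 0.010665 + 0.0092503 = 1.2064.
⟨E⟩ = Σ EᵢPᵢ = 29.190 meV.
S/k_B = ln Z + ⟨E⟩/kT = ln(1.2064) + 29.190/77.3 = 0.18764 + 0.37762 = 0.565.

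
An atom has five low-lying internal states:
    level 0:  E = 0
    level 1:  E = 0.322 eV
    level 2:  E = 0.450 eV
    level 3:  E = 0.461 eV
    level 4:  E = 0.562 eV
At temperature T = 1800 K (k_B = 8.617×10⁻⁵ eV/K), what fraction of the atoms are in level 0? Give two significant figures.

0.79

k_BT = 8.617×10⁻⁵ × 1800 K = 0.1551 eV.
Eᵢ/kT = 0, 2.076, 2.901, 2.972, 3.623.
Z = Σ e^(−Eᵢ/kT) = e^(−0) + e^(−2.076) + e^(−2.901) + e^(−2.972) + e^(−3.623) = 1.000 + 0.1254 + 0.05497 + 0.05120 + 0.02670 = 1.258.
P₀ = e^(−E₀/kT) / Z = 1.000/1.258 = 0.79.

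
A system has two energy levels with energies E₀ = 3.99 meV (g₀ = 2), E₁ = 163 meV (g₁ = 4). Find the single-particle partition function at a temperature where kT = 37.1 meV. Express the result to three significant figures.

Z = 1.85

Eᵢ/kT = 0.10755, 4.3935.
Z = Σ gᵢe^(−Eᵢ/kT) = 2·e^(−0.10755) + 4·e^(−4.3935) = 1.7961 + 0.049430 = 1.8455.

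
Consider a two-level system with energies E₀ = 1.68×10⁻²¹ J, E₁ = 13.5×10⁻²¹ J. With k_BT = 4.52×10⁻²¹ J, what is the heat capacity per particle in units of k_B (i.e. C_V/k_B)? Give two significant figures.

Eᵢ/kT = 0.3717, 2.987.
Z = Σ e^(−Eᵢ/kT) = e^(−0.3717) + e^(−2.987) = 0.6896 + 0.05044 = 0.7400.
⟨E⟩ = 2.486, ⟨E²⟩ = 15.05.
C_V/k_B = (⟨E²⟩ − ⟨E⟩²)/(kT)² = (15.05 − 6.180)/20.43 = 0.43.

0.43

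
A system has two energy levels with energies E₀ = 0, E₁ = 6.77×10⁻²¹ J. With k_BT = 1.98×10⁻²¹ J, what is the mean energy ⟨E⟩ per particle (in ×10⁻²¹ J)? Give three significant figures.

0.215 ×10⁻²¹ J

Eᵢ/kT = 0, 3.4192.
Z = Σ e^(−Eᵢ/kT) = e^(−0) + e^(−3.4192) = 1.0000 + 0.032739 = 1.0327.
⟨E⟩ = Σ Eᵢ e^(−Eᵢ/kT) / Z = (0·1.0000 + 6.77·0.032739) / 1.0327 = 0.215 ×10⁻²¹ J.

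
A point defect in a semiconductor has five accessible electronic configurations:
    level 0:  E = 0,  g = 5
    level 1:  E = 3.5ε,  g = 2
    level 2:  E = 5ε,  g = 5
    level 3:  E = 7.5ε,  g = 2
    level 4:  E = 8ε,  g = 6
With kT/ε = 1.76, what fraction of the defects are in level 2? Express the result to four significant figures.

Eᵢ/kT = 0, 1.98864, 2.84091, 4.26136, 4.54545.
Z = Σ gᵢe^(−Eᵢ/kT) = 5·e^(−0) + 2·e^(−1.98864) + 5·e^(−2.84091) + 2·e^(−4.26136) + 6·e^(−4.54545) = 5.00000 + 0.273763 + 0.291863 + 0.0282062 + 0.0636924 = 5.65752.
P₂ = g₂ e^(−E₂/kT) / Z = 0.291863/5.65752 = 0.05159.

0.05159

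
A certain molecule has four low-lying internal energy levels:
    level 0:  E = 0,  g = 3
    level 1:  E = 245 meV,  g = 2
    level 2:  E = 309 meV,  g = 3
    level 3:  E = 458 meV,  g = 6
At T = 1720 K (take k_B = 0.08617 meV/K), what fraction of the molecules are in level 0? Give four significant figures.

0.7446

k_BT = 0.08617 × 1720 K = 148.212 meV.
Eᵢ/kT = 0, 1.65304, 2.08485, 3.09017.
Z = Σ gᵢe^(−Eᵢ/kT) = 3·e^(−0) + 2·e^(−1.65304) + 3·e^(−2.08485) + 6·e^(−3.09017) = 3.00000 + 0.382934 + 0.372977 + 0.272965 = 4.02888.
P₀ = g₀ e^(−E₀/kT) / Z = 3.00000/4.02888 = 0.7446.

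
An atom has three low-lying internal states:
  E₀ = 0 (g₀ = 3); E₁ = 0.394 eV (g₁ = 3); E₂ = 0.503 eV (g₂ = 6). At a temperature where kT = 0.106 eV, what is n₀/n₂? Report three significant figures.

57.5

n₀/n₂ = (g₀/g₂) exp[−(E₀−E₂)/kT] = (3/6) × exp(−(-0.503 eV)/(0.106 eV)) = (3/6) × exp(4.7453) = 57.5.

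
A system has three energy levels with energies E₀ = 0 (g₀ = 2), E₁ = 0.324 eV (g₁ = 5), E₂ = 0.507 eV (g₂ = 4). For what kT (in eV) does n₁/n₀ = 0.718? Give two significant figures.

n₁/n₀ = (g₁/g₀) exp[−(E₁−E₀)/kT] = 0.718.
⇒ (E₁−E₀)/kT = ln((5/2)/0.718) = ln(3.482) = 1.248.
kT = 0.324 eV / 1.248 = 0.26 eV.

0.26 eV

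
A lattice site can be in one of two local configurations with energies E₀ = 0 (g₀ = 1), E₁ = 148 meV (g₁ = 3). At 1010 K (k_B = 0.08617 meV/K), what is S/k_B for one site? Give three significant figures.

1.04

k_BT = 0.08617 × 1010 K = 87.032 meV.
Eᵢ/kT = 0, 1.7005.
Z = Σ gᵢe^(−Eᵢ/kT) = 1·e^(−0) + 3·e^(−1.7005) = 1.0000 + 0.54778 = 1.5478.
⟨E⟩ = Σ EᵢPᵢ = 52.378 meV.
S/k_B = ln Z + ⟨E⟩/kT = ln(1.5478) + 52.378/87.032 = 0.43683 + 0.60182 = 1.04.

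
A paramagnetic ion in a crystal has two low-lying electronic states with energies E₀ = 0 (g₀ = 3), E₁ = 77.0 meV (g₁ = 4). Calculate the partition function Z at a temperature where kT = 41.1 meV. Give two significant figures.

Z = 3.6

Eᵢ/kT = 0, 1.873.
Z = Σ gᵢe^(−Eᵢ/kT) = 3·e^(−0) + 4·e^(−1.873) = 3.000 + 0.6146 = 3.615.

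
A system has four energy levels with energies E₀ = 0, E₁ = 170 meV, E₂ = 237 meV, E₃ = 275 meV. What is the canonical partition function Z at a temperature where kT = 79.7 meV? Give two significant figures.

Z = 1.2

Eᵢ/kT = 0, 2.133, 2.974, 3.450.
Z = Σ e^(−Eᵢ/kT) = e^(−0) + e^(−2.133) + e^(−2.974) + e^(−3.450) = 1.000 + 0.1185 + 0.05110 + 0.03175 = 1.201.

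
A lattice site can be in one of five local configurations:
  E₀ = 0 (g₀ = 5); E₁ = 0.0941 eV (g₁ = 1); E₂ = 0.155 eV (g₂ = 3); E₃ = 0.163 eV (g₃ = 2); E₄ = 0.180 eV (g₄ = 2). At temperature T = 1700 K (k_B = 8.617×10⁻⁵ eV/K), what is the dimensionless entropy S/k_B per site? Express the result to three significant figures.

2.43

k_BT = 8.617×10⁻⁵ × 1700 K = 0.14649 eV.
Eᵢ/kT = 0, 0.64236, 1.0581, 1.1127, 1.2288.
Z = Σ gᵢe^(−Eᵢ/kT) = 5·e^(−0) + 1·e^(−0.64236) + 3·e^(−1.0581) + 2·e^(−1.1127) + 2·e^(−1.2288) = 5.0000 + 0.52605 + 1.0413 + 0.65734 + 0.58529 = 7.8100.
⟨E⟩ = Σ EᵢPᵢ = 0.054213 eV.
S/k_B = ln Z + ⟨E⟩/kT = ln(7.8100) + 0.054213/0.14649 = 2.0554 + 0.37008 = 2.43.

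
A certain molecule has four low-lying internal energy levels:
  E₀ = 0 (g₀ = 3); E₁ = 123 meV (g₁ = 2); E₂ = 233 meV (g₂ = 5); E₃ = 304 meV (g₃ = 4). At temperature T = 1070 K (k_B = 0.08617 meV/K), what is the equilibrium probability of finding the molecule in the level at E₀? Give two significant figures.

k_BT = 0.08617 × 1070 K = 92.20 meV.
Eᵢ/kT = 0, 1.334, 2.527, 3.297.
Z = Σ gᵢe^(−Eᵢ/kT) = 3·e^(−0) + 2·e^(−1.334) + 5·e^(−2.527) + 4·e^(−3.297) = 3.000 + 0.5268 + 0.3995 + 0.1480 = 4.074.
P₀ = g₀ e^(−E₀/kT) / Z = 3.000/4.074 = 0.74.

0.74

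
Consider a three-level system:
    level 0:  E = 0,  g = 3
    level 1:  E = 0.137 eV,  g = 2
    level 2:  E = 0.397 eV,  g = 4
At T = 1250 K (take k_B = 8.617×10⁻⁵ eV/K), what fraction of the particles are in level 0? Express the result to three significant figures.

0.819

k_BT = 8.617×10⁻⁵ × 1250 K = 0.10771 eV.
Eᵢ/kT = 0, 1.2719, 3.6858.
Z = Σ gᵢe^(−Eᵢ/kT) = 3·e^(−0) + 2·e^(−1.2719) + 4·e^(−3.6858) = 3.0000 + 0.56060 + 0.10031 = 3.6609.
P₀ = g₀ e^(−E₀/kT) / Z = 3.0000/3.6609 = 0.819.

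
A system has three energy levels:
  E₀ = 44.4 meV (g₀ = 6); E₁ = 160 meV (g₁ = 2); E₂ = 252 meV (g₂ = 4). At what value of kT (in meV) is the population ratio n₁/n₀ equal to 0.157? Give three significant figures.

154 meV

n₁/n₀ = (g₁/g₀) exp[−(E₁−E₀)/kT] = 0.157.
⇒ (E₁−E₀)/kT = ln((2/6)/0.157) = ln(2.1231) = 0.75288.
kT = 115.6 meV / 0.75288 = 154 meV.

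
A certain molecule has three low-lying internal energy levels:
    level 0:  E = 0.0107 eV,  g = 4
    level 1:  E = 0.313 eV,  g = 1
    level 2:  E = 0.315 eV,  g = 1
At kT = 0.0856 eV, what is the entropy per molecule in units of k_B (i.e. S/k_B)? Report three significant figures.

1.45

Eᵢ/kT = 0.12500, 3.6565, 3.6799.
Z = Σ gᵢe^(−Eᵢ/kT) = 4·e^(−0.12500) + 1·e^(−3.6565) + 1·e^(−3.6799) = 3.5300 + 0.025823 + 0.025225 = 3.5810.
⟨E⟩ = Σ EᵢPᵢ = 0.015024 eV.
S/k_B = ln Z + ⟨E⟩/kT = ln(3.5810) + 0.015024/0.0856 = 1.2756 + 0.17551 = 1.45.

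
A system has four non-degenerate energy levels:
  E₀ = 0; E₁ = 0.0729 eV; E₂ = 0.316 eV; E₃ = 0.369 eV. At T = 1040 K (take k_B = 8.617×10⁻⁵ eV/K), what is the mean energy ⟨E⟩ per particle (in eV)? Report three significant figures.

k_BT = 8.617×10⁻⁵ × 1040 K = 0.089617 eV.
Eᵢ/kT = 0, 0.81346, 3.5261, 4.1175.
Z = Σ e^(−Eᵢ/kT) = e^(−0) + e^(−0.81346) + e^(−3.5261) + e^(−4.1175) = 1.0000 + 0.44332 + 0.029419 + 0.016285 = 1.4890.
⟨E⟩ = Σ Eᵢ e^(−Eᵢ/kT) / Z = (0·1.0000 + 0.0729·0.44332 + 0.316·0.029419 + 0.369·0.016285) / 1.4890 = 0.0320 eV.

0.0320 eV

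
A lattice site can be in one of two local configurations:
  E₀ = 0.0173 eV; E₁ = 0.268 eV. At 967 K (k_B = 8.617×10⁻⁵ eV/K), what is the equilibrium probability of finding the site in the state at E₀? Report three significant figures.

0.953

k_BT = 8.617×10⁻⁵ × 967 K = 0.083326 eV.
Eᵢ/kT = 0.20762, 3.2163.
Z = Σ e^(−Eᵢ/kT) = e^(−0.20762) + e^(−3.2163) = 0.81252 + 0.040103 = 0.85262.
P₀ = e^(−E₀/kT) / Z = 0.81252/0.85262 = 0.953.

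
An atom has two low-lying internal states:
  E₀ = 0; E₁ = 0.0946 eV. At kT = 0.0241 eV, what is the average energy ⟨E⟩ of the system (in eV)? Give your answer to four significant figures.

Eᵢ/kT = 0, 3.92531.
Z = Σ e^(−Eᵢ/kT) = e^(−0) + e^(−3.92531) = 1.00000 + 0.0197360 = 1.01974.
⟨E⟩ = Σ Eᵢ e^(−Eᵢ/kT) / Z = (0·1.00000 + 0.0946·0.0197360) / 1.01974 = 0.001831 eV.

0.001831 eV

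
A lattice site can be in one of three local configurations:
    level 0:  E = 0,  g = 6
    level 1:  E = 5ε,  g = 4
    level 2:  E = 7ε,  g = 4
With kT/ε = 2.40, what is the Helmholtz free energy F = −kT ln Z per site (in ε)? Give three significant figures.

Eᵢ/kT = 0, 2.0833, 2.9167.
Z = Σ gᵢe^(−Eᵢ/kT) = 6·e^(−0) + 4·e^(−2.0833) + 4·e^(−2.9167) = 6.0000 + 0.49807 + 0.21645 = 6.7145.
F = −kT ln Z = −2.40 × ln(6.7145) = −2.40 × 1.9043 = -4.57 ε.

-4.57 ε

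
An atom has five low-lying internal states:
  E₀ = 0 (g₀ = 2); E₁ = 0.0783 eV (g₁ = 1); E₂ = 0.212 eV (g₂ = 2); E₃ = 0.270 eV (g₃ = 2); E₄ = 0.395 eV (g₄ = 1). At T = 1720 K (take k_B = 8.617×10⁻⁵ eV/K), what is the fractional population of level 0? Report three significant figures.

0.578

k_BT = 8.617×10⁻⁵ × 1720 K = 0.14821 eV.
Eᵢ/kT = 0, 0.52830, 1.4304, 1.8217, 2.6651.
Z = Σ gᵢe^(−Eᵢ/kT) = 2·e^(−0) + 1·e^(−0.52830) + 2·e^(−1.4304) + 2·e^(−1.8217) + 1·e^(−2.6651) = 2.0000 + 0.58961 + 0.47843 + 0.32350 + 0.069592 = 3.4611.
P₀ = g₀ e^(−E₀/kT) / Z = 2.0000/3.4611 = 0.578.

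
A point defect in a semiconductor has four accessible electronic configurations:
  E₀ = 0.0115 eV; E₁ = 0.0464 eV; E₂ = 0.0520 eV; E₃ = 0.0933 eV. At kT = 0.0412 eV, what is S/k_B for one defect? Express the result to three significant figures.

Eᵢ/kT = 0.27913, 1.1262, 1.2621, 2.2646.
Z = Σ e^(−Eᵢ/kT) = e^(−0.27913) + e^(−1.1262) + e^(−1.2621) + e^(−2.2646) = 0.75644 + 0.32426 + 0.28306 + 0.10387 = 1.4676.
⟨E⟩ = Σ EᵢPᵢ = 0.032812 eV.
S/k_B = ln Z + ⟨E⟩/kT = ln(1.4676) + 0.032812/0.0412 = 0.38363 + 0.79641 = 1.18.

1.18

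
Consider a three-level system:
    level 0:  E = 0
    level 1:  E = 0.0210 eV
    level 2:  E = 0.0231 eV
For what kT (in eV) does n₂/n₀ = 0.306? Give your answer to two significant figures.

n₂/n₀ = exp[−(E₂−E₀)/kT] = 0.306.
⇒ (E₂−E₀)/kT = ln(1/0.306) = ln(3.268) = 1.184.
kT = 0.0231 eV / 1.184 = 0.020 eV.

0.020 eV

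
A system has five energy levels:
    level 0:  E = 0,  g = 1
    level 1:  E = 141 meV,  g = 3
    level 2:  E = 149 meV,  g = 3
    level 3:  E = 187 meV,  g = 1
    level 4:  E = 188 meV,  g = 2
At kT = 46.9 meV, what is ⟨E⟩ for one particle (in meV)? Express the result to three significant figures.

Eᵢ/kT = 0, 3.0064, 3.1770, 3.9872, 4.0085.
Z = Σ gᵢe^(−Eᵢ/kT) = 1·e^(−0) + 3·e^(−3.0064) + 3·e^(−3.1770) + 1·e^(−3.9872) + 2·e^(−4.0085) = 1.0000 + 0.14841 + 0.12513 + 0.018552 + 0.036321 = 1.3284.
⟨E⟩ = Σ Eᵢ gᵢe^(−Eᵢ/kT) / Z = (0·1.0000 + 141·0.14841 + 149·0.12513 + 187·0.018552 + 188·0.036321) / 1.3284 = 37.5 meV.

37.5 meV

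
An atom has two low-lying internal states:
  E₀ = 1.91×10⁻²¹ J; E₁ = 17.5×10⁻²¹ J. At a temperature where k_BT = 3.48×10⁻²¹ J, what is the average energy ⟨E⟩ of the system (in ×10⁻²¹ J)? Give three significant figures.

2.08 ×10⁻²¹ J

Eᵢ/kT = 0.54885, 5.0287.
Z = Σ e^(−Eᵢ/kT) = e^(−0.54885) + e^(−5.0287) = 0.57761 + 0.0065473 = 0.58416.
⟨E⟩ = Σ Eᵢ e^(−Eᵢ/kT) / Z = (1.91·0.57761 + 17.5·0.0065473) / 0.58416 = 2.08 ×10⁻²¹ J.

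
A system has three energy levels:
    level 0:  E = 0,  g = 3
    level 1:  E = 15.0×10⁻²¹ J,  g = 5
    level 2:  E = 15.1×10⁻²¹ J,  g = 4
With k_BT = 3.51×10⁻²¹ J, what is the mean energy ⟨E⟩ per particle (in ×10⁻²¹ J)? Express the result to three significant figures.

Eᵢ/kT = 0, 4.2735, 4.3020.
Z = Σ gᵢe^(−Eᵢ/kT) = 3·e^(−0) + 5·e^(−4.2735) + 4·e^(−4.3020) = 3.0000 + 0.069665 + 0.054166 = 3.1238.
⟨E⟩ = Σ Eᵢ gᵢe^(−Eᵢ/kT) / Z = (0·3.0000 + 15.0·0.069665 + 15.1·0.054166) / 3.1238 = 0.596 ×10⁻²¹ J.

0.596 ×10⁻²¹ J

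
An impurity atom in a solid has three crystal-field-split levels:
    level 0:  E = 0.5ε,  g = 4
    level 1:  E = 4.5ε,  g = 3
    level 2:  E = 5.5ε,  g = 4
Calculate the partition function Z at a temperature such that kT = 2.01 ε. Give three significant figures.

Z = 3.70

Eᵢ/kT = 0.24876, 2.2388, 2.7363.
Z = Σ gᵢe^(−Eᵢ/kT) = 4·e^(−0.24876) + 3·e^(−2.2388) + 4·e^(−2.7363) = 3.1191 + 0.31976 + 0.25924 = 3.6981.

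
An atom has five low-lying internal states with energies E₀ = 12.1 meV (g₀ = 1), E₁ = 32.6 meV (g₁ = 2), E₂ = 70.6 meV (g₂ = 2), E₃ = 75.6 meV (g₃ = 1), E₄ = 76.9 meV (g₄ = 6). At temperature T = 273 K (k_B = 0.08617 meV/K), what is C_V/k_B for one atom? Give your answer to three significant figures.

1.12

k_BT = 0.08617 × 273 K = 23.524 meV.
Eᵢ/kT = 0.51437, 1.3858, 3.0012, 3.2137, 3.2690.
Z = Σ gᵢe^(−Eᵢ/kT) = 1·e^(−0.51437) + 2·e^(−1.3858) + 2·e^(−3.0012) + 1·e^(−3.2137) + 6·e^(−3.2690) = 0.59788 + 0.50025 + 0.099455 + 0.040208 + 0.22827 = 1.4661.
⟨E⟩ = 34.894 meV, ⟨E²⟩ = 1837.9 meV².
C_V/k_B = (⟨E²⟩ − ⟨E⟩²)/(kT)² = (1837.9 − 1217.6)/553.38 = 1.12.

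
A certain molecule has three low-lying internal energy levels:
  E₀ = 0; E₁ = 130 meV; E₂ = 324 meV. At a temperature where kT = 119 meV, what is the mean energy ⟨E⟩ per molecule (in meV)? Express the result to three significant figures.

Eᵢ/kT = 0, 1.0924, 2.7227.
Z = Σ e^(−Eᵢ/kT) = e^(−0) + e^(−1.0924) + e^(−2.7227) = 1.0000 + 0.33541 + 0.065697 = 1.4011.
⟨E⟩ = Σ Eᵢ e^(−Eᵢ/kT) / Z = (0·1.0000 + 130·0.33541 + 324·0.065697) / 1.4011 = 46.3 meV.

46.3 meV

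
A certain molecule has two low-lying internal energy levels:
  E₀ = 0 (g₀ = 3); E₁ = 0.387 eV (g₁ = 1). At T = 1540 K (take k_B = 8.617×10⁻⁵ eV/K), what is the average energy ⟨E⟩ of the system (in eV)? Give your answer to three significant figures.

0.00686 eV

k_BT = 8.617×10⁻⁵ × 1540 K = 0.13270 eV.
Eᵢ/kT = 0, 2.9164.
Z = Σ gᵢe^(−Eᵢ/kT) = 3·e^(−0) + 1·e^(−2.9164) = 3.0000 + 0.054128 = 3.0541.
⟨E⟩ = Σ Eᵢ gᵢe^(−Eᵢ/kT) / Z = (0·3.0000 + 0.387·0.054128) / 3.0541 = 0.00686 eV.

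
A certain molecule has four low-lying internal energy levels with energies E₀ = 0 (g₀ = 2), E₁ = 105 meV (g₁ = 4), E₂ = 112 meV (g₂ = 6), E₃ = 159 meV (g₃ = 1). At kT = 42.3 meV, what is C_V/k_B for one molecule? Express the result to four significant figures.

Eᵢ/kT = 0, 2.48227, 2.64775, 3.75887.
Z = Σ gᵢe^(−Eᵢ/kT) = 2·e^(−0) + 4·e^(−2.48227) + 6·e^(−2.64775) + 1·e^(−3.75887) = 2.00000 + 0.334213 + 0.424862 + 0.0233101 = 2.78239.
⟨E⟩ = 31.0464 meV, ⟨E²⟩ = 3451.52 meV².
C_V/k_B = (⟨E²⟩ − ⟨E⟩²)/(kT)² = (3451.52 − 963.879)/1789.29 = 1.390.

1.390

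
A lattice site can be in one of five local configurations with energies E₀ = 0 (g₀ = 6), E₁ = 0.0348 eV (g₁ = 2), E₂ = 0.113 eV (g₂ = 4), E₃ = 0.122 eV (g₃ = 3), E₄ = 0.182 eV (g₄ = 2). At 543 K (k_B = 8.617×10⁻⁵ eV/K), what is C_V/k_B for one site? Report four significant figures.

0.5324

k_BT = 8.617×10⁻⁵ × 543 K = 0.0467903 eV.
Eᵢ/kT = 0, 0.743744, 2.41503, 2.60738, 3.88970.
Z = Σ gᵢe^(−Eᵢ/kT) = 6·e^(−0) + 2·e^(−0.743744) + 4·e^(−2.41503) + 3·e^(−2.60738) + 2·e^(−3.88970) = 6.00000 + 0.950662 + 0.357459 + 0.221182 + 0.0409030 = 7.57021.
⟨E⟩ = 0.0142538 eV, ⟨E²⟩ = 0.00136887 eV².
C_V/k_B = (⟨E²⟩ − ⟨E⟩²)/(kT)² = (0.00136887 − 0.000203171)/0.00218933 = 0.5324.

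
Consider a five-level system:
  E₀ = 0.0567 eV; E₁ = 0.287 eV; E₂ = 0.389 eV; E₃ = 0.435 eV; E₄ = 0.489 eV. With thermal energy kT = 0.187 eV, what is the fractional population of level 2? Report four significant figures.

Eᵢ/kT = 0.303209, 1.53476, 2.08021, 2.32620, 2.61497.
Z = Σ e^(−Eᵢ/kT) = e^(−0.303209) + e^(−1.53476) + e^(−2.08021) + e^(−2.32620) + e^(−2.61497) = 0.738445 + 0.215507 + 0.124904 + 0.0976662 + 0.0731700 = 1.24969.
P₂ = e^(−E₂/kT) / Z = 0.124904/1.24969 = 0.09995.

0.09995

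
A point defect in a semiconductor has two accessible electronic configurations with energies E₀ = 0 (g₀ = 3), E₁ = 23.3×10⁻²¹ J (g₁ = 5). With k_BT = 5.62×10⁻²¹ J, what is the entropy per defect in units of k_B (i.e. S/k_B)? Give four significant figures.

1.231

Eᵢ/kT = 0, 4.14591.
Z = Σ gᵢe^(−Eᵢ/kT) = 3·e^(−0) + 5·e^(−4.14591) = 3.00000 + 0.0791451 = 3.07915.
⟨E⟩ = Σ EᵢPᵢ = 0.598893 ×10⁻²¹ J.
S/k_B = ln Z + ⟨E⟩/kT = ln(3.07915) + 0.598893/5.62 = 1.12465 + 0.106565 = 1.231.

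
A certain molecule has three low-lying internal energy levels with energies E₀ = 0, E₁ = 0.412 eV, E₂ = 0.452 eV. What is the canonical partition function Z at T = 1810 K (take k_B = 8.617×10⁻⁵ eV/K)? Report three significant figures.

Z = 1.13

k_BT = 8.617×10⁻⁵ × 1810 K = 0.15597 eV.
Eᵢ/kT = 0, 2.6415, 2.8980.
Z = Σ e^(−Eᵢ/kT) = e^(−0) + e^(−2.6415) + e^(−2.8980) = 1.0000 + 0.071254 + 0.055133 = 1.1264.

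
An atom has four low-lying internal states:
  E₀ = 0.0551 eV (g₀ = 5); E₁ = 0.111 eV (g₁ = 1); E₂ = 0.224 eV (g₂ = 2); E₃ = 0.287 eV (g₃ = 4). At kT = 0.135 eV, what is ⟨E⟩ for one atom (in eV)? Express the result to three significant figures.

Eᵢ/kT = 0.40815, 0.82222, 1.6593, 2.1259.
Z = Σ gᵢe^(−Eᵢ/kT) = 5·e^(−0.40815) + 1·e^(−0.82222) + 2·e^(−1.6593) + 4·e^(−2.1259) = 3.3244 + 0.43945 + 0.38054 + 0.47730 = 4.6217.
⟨E⟩ = Σ Eᵢ gᵢe^(−Eᵢ/kT) / Z = (0.0551·3.3244 + 0.111·0.43945 + 0.224·0.38054 + 0.287·0.47730) / 4.6217 = 0.0983 eV.

0.0983 eV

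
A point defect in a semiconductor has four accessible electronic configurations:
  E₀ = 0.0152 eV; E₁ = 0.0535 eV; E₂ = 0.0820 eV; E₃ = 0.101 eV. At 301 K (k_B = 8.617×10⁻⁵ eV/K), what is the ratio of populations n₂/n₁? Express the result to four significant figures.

k_BT = 8.617×10⁻⁵ × 301 K = 0.0259372 eV.
n₂/n₁ = exp[−(E₂−E₁)/kT] = exp(−(0.0285 eV)/(0.0259372 eV)) = exp(-1.09881) = 0.3333.

0.3333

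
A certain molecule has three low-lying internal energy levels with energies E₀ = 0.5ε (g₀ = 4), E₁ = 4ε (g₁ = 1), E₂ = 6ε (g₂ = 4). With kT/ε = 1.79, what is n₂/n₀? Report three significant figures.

n₂/n₀ = (g₂/g₀) exp[−(E₂−E₀)/kT] = (4/4) × exp(−(5.5ε)/(1.79ε)) = (4/4) × exp(-3.0726) = 0.0463.

0.0463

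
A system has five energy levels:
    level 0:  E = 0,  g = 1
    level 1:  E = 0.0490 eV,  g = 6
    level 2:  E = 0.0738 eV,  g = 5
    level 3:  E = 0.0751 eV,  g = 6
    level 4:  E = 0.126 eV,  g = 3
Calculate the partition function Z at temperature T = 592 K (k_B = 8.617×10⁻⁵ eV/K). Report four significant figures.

Z = 6.103

k_BT = 8.617×10⁻⁵ × 592 K = 0.0510126 eV.
Eᵢ/kT = 0, 0.960547, 1.44670, 1.47219, 2.46998.
Z = Σ gᵢe^(−Eᵢ/kT) = 1·e^(−0) + 6·e^(−0.960547) + 5·e^(−1.44670) + 6·e^(−1.47219) + 3·e^(−2.46998) = 1.00000 + 2.29610 + 1.17673 + 1.37653 + 0.253760 = 6.10312.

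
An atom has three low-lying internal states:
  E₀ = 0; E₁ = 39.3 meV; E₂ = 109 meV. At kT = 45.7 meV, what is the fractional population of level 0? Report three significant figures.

Eᵢ/kT = 0, 0.85996, 2.3851.
Z = Σ e^(−Eᵢ/kT) = e^(−0) + e^(−0.85996) + e^(−2.3851) = 1.0000 + 0.42318 + 0.092080 = 1.5153.
P₀ = e^(−E₀/kT) / Z = 1.0000/1.5153 = 0.660.

0.660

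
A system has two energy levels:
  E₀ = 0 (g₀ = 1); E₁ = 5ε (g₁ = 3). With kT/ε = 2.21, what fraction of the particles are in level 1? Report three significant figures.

0.238

Eᵢ/kT = 0, 2.2624.
Z = Σ gᵢe^(−Eᵢ/kT) = 1·e^(−0) + 3·e^(−2.2624) = 1.0000 + 0.31230 = 1.3123.
P₁ = g₁ e^(−E₁/kT) / Z = 0.31230/1.3123 = 0.238.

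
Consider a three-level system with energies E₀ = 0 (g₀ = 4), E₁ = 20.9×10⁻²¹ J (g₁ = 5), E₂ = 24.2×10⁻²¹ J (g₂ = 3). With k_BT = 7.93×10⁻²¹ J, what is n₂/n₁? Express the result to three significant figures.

0.396

n₂/n₁ = (g₂/g₁) exp[−(E₂−E₁)/kT] = (3/5) × exp(−(3.3 ×10⁻²¹ J)/(7.93 ×10⁻²¹ J)) = (3/5) × exp(-0.41614) = 0.396.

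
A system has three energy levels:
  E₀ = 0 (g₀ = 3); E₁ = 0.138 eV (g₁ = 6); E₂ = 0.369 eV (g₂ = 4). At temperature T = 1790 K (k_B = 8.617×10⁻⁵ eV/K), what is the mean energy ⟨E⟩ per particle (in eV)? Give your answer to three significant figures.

k_BT = 8.617×10⁻⁵ × 1790 K = 0.15424 eV.
Eᵢ/kT = 0, 0.89471, 2.3924.
Z = Σ gᵢe^(−Eᵢ/kT) = 3·e^(−0) + 6·e^(−0.89471) + 4·e^(−2.3924) = 3.0000 + 2.4524 + 0.36564 = 5.8180.
⟨E⟩ = Σ Eᵢ gᵢe^(−Eᵢ/kT) / Z = (0·3.0000 + 0.138·2.4524 + 0.369·0.36564) / 5.8180 = 0.0814 eV.

0.0814 eV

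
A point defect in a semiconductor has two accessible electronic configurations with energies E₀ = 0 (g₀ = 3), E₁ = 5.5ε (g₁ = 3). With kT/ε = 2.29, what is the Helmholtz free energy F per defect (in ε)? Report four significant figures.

-2.714 ε

Eᵢ/kT = 0, 2.40175.
Z = Σ gᵢe^(−Eᵢ/kT) = 3·e^(−0) + 3·e^(−2.40175) = 3.00000 + 0.271678 = 3.27168.
F = −kT ln Z = −2.29 × ln(3.27168) = −2.29 × 1.18530 = -2.714 ε.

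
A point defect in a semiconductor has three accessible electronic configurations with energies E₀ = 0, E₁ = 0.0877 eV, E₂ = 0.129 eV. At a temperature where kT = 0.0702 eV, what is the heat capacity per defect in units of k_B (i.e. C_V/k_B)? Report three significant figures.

Eᵢ/kT = 0, 1.2493, 1.8376.
Z = Σ e^(−Eᵢ/kT) = e^(−0) + e^(−1.2493) + e^(−1.8376) = 1.0000 + 0.28671 + 0.15920 = 1.4459.
⟨E⟩ = 0.031594 eV, ⟨E²⟩ = 0.0033574 eV².
C_V/k_B = (⟨E²⟩ − ⟨E⟩²)/(kT)² = (0.0033574 − 0.00099818)/0.0049280 = 0.479.

0.479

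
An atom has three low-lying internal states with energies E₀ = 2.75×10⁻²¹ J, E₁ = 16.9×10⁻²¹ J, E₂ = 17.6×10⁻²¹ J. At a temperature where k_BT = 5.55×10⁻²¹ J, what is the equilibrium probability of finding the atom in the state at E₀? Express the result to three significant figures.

0.872

Eᵢ/kT = 0.49550, 3.0450, 3.1712.
Z = Σ e^(−Eᵢ/kT) = e^(−0.49550) + e^(−3.0450) + e^(−3.1712) = 0.60927 + 0.047596 + 0.041953 = 0.69882.
P₀ = e^(−E₀/kT) / Z = 0.60927/0.69882 = 0.872.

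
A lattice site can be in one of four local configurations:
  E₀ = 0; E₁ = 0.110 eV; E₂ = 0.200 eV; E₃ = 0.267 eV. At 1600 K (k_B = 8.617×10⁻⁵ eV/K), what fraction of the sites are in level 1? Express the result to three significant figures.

0.246

k_BT = 8.617×10⁻⁵ × 1600 K = 0.13787 eV.
Eᵢ/kT = 0, 0.79785, 1.4506, 1.9366.
Z = Σ e^(−Eᵢ/kT) = e^(−0) + e^(−0.79785) + e^(−1.4506) + e^(−1.9366) = 1.0000 + 0.45030 + 0.23443 + 0.14419 = 1.8289.
P₁ = e^(−E₁/kT) / Z = 0.45030/1.8289 = 0.246.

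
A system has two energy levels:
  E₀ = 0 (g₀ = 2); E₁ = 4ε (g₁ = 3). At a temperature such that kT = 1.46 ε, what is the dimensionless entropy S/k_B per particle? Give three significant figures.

1.03

Eᵢ/kT = 0, 2.7397.
Z = Σ gᵢe^(−Eᵢ/kT) = 2·e^(−0) + 3·e^(−2.7397) = 2.0000 + 0.19377 = 2.1938.
⟨E⟩ = Σ EᵢPᵢ = 0.35330 ε.
S/k_B = ln Z + ⟨E⟩/kT = ln(2.1938) + 0.35330/1.46 = 0.78564 + 0.24199 = 1.03.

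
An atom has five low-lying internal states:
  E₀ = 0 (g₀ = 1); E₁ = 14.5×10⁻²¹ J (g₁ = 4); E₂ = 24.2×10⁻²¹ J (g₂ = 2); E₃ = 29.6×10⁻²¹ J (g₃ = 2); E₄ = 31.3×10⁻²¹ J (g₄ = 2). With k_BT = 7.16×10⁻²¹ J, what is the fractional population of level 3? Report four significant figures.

0.01938

Eᵢ/kT = 0, 2.02514, 3.37989, 4.13408, 4.37151.
Z = Σ gᵢe^(−Eᵢ/kT) = 1·e^(−0) + 4·e^(−2.02514) + 2·e^(−3.37989) + 2·e^(−4.13408) + 2·e^(−4.37151) = 1.00000 + 0.527901 + 0.0681024 + 0.0320348 + 0.0252643 = 1.65330.
P₃ = g₃ e^(−E₃/kT) / Z = 0.0320348/1.65330 = 0.01938.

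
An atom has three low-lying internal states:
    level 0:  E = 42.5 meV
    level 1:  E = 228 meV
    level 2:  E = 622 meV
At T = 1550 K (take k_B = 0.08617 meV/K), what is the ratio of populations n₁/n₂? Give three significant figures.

k_BT = 0.08617 × 1550 K = 133.56 meV.
n₁/n₂ = exp[−(E₁−E₂)/kT] = exp(−(-394 meV)/(133.56 meV)) = exp(2.9500) = 19.1.

19.1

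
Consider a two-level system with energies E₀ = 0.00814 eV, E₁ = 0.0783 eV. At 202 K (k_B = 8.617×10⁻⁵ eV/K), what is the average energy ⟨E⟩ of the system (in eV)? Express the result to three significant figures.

k_BT = 8.617×10⁻⁵ × 202 K = 0.017406 eV.
Eᵢ/kT = 0.46765, 4.4984.
Z = Σ e^(−Eᵢ/kT) = e^(−0.46765) + e^(−4.4984) = 0.62647 + 0.011127 = 0.63760.
⟨E⟩ = Σ Eᵢ e^(−Eᵢ/kT) / Z = (0.00814·0.62647 + 0.0783·0.011127) / 0.63760 = 0.00936 eV.

0.00936 eV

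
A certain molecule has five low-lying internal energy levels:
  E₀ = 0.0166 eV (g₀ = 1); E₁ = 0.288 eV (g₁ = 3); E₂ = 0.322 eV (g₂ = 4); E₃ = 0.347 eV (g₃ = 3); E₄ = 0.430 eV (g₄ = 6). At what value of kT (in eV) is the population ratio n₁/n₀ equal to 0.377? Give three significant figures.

0.131 eV

n₁/n₀ = (g₁/g₀) exp[−(E₁−E₀)/kT] = 0.377.
⇒ (E₁−E₀)/kT = ln((3/1)/0.377) = ln(7.9576) = 2.0741.
kT = 0.2714 eV / 2.0741 = 0.131 eV.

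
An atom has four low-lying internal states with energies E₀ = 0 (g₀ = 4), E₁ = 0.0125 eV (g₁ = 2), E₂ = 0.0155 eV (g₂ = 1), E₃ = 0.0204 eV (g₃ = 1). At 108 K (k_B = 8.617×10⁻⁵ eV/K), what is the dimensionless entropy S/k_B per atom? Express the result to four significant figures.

k_BT = 8.617×10⁻⁵ × 108 K = 0.00930636 eV.
Eᵢ/kT = 0, 1.34317, 1.66553, 2.19205.
Z = Σ gᵢe^(−Eᵢ/kT) = 4·e^(−0) + 2·e^(−1.34317) + 1·e^(−1.66553) + 1·e^(−2.19205) = 4.00000 + 0.522034 + 0.189090 + 0.111688 = 4.82281.
⟨E⟩ = Σ EᵢPᵢ = 0.00243318 eV.
S/k_B = ln Z + ⟨E⟩/kT = ln(4.82281) + 0.00243318/0.00930636 = 1.57336 + 0.261453 = 1.835.

1.835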